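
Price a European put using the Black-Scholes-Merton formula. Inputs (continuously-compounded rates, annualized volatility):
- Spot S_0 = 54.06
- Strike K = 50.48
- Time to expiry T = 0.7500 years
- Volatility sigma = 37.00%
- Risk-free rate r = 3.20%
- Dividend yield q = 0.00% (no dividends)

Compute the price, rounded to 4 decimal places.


Answer: Price = 4.4583

Derivation:
d1 = (ln(S/K) + (r - q + 0.5*sigma^2) * T) / (sigma * sqrt(T)) = 0.44894389
d2 = d1 - sigma * sqrt(T) = 0.12851450
exp(-rT) = 0.97628571; exp(-qT) = 1.00000000
P = K * exp(-rT) * N(-d2) - S_0 * exp(-qT) * N(-d1)
N(-d1) = 0.32673607; N(-d2) = 0.44887091
P = 50.4800 * 0.97628571 * 0.44887091 - 54.0600 * 1.00000000 * 0.32673607 = 4.4583


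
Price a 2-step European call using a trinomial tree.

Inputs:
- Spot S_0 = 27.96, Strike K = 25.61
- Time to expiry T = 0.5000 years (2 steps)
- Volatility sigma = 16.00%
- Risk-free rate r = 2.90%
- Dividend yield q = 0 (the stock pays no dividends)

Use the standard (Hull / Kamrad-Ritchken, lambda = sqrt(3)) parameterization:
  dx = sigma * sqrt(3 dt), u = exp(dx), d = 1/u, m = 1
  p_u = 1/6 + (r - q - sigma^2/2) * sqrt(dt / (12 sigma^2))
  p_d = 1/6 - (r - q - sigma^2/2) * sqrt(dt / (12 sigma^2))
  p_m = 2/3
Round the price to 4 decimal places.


Answer: Price = V(0,0) = 3.0722

Derivation:
dt = T/N = 0.250000; dx = sigma*sqrt(3*dt) = 0.138564
u = exp(dx) = 1.148623; d = 1/u = 0.870607
p_u = 0.181281, p_m = 0.666667, p_d = 0.152052
Discount per step: exp(-r*dt) = 0.992776
Stock lattice S(k, j) with j the centered position index:
  k=0: S(0,+0) = 27.9600
  k=1: S(1,-1) = 24.3422; S(1,+0) = 27.9600; S(1,+1) = 32.1155
  k=2: S(2,-2) = 21.1925; S(2,-1) = 24.3422; S(2,+0) = 27.9600; S(2,+1) = 32.1155; S(2,+2) = 36.8886
Terminal payoffs V(N, j) = max(S_T - K, 0):
  V(2,-2) = 0.000000; V(2,-1) = 0.000000; V(2,+0) = 2.350000; V(2,+1) = 6.505506; V(2,+2) = 11.278618
Backward induction: V(k, j) = exp(-r*dt) * [p_u * V(k+1, j+1) + p_m * V(k+1, j) + p_d * V(k+1, j-1)]
  V(1,-1) = exp(-r*dt) * [p_u*2.350000 + p_m*0.000000 + p_d*0.000000] = 0.422933
  V(1,+0) = exp(-r*dt) * [p_u*6.505506 + p_m*2.350000 + p_d*0.000000] = 2.726154
  V(1,+1) = exp(-r*dt) * [p_u*11.278618 + p_m*6.505506 + p_d*2.350000] = 6.690245
  V(0,+0) = exp(-r*dt) * [p_u*6.690245 + p_m*2.726154 + p_d*0.422933] = 3.072203


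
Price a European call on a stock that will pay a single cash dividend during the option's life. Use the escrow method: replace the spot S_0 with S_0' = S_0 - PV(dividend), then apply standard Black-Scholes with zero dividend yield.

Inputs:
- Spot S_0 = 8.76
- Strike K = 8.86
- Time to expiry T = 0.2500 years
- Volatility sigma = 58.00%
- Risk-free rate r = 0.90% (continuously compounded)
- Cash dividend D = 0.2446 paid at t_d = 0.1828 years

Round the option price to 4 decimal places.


PV(D) = D * exp(-r * t_d) = 0.2446 * 0.99835615 = 0.24419791
S_0' = S_0 - PV(D) = 8.7600 - 0.24419791 = 8.51580209
d1 = (ln(S_0'/K) + (r + sigma^2/2)*T) / (sigma*sqrt(T)) = 0.01612670
d2 = d1 - sigma*sqrt(T) = -0.27387330
exp(-rT) = 0.99775253
N(d1) = 0.50643334; N(d2) = 0.39209099
C = S_0' * N(d1) - K * exp(-rT) * N(d2) = 8.51580209 * 0.50643334 - 8.8600 * 0.99775253 * 0.39209099 = 0.8466

Answer: Price = 0.8466


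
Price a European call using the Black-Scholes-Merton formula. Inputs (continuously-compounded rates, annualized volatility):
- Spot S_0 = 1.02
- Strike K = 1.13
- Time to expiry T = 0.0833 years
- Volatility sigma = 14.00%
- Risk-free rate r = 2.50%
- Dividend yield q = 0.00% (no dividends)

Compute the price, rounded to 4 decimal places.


Answer: Price = 0.0001

Derivation:
d1 = (ln(S/K) + (r - q + 0.5*sigma^2) * T) / (sigma * sqrt(T)) = -2.46287912
d2 = d1 - sigma * sqrt(T) = -2.50328556
exp(-rT) = 0.99791967; exp(-qT) = 1.00000000
C = S_0 * exp(-qT) * N(d1) - K * exp(-rT) * N(d2)
N(d1) = 0.00689132; N(d2) = 0.00615231
C = 1.0200 * 1.00000000 * 0.00689132 - 1.1300 * 0.99791967 * 0.00615231 = 0.0001


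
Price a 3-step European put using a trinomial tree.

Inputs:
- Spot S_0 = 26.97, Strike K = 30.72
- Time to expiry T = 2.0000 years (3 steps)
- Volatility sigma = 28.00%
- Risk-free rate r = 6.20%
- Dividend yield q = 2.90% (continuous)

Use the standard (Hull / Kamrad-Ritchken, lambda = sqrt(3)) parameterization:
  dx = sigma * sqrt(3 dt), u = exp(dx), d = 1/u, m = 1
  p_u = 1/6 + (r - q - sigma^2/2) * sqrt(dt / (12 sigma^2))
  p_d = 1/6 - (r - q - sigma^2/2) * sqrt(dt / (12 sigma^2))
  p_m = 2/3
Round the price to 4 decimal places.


dt = T/N = 0.666667; dx = sigma*sqrt(3*dt) = 0.395980
u = exp(dx) = 1.485839; d = 1/u = 0.673020
p_u = 0.161448, p_m = 0.666667, p_d = 0.171886
Discount per step: exp(-r*dt) = 0.959509
Stock lattice S(k, j) with j the centered position index:
  k=0: S(0,+0) = 26.9700
  k=1: S(1,-1) = 18.1514; S(1,+0) = 26.9700; S(1,+1) = 40.0731
  k=2: S(2,-2) = 12.2162; S(2,-1) = 18.1514; S(2,+0) = 26.9700; S(2,+1) = 40.0731; S(2,+2) = 59.5422
  k=3: S(3,-3) = 8.2218; S(3,-2) = 12.2162; S(3,-1) = 18.1514; S(3,+0) = 26.9700; S(3,+1) = 40.0731; S(3,+2) = 59.5422; S(3,+3) = 88.4701
Terminal payoffs V(N, j) = max(K - S_T, 0):
  V(3,-3) = 22.498228; V(3,-2) = 18.503768; V(3,-1) = 12.568643; V(3,+0) = 3.750000; V(3,+1) = 0.000000; V(3,+2) = 0.000000; V(3,+3) = 0.000000
Backward induction: V(k, j) = exp(-r*dt) * [p_u * V(k+1, j+1) + p_m * V(k+1, j) + p_d * V(k+1, j-1)]
  V(2,-2) = exp(-r*dt) * [p_u*12.568643 + p_m*18.503768 + p_d*22.498228] = 17.493914
  V(2,-1) = exp(-r*dt) * [p_u*3.750000 + p_m*12.568643 + p_d*18.503768] = 11.672486
  V(2,+0) = exp(-r*dt) * [p_u*0.000000 + p_m*3.750000 + p_d*12.568643] = 4.471669
  V(2,+1) = exp(-r*dt) * [p_u*0.000000 + p_m*0.000000 + p_d*3.750000] = 0.618473
  V(2,+2) = exp(-r*dt) * [p_u*0.000000 + p_m*0.000000 + p_d*0.000000] = 0.000000
  V(1,-1) = exp(-r*dt) * [p_u*4.471669 + p_m*11.672486 + p_d*17.493914] = 11.044481
  V(1,+0) = exp(-r*dt) * [p_u*0.618473 + p_m*4.471669 + p_d*11.672486] = 4.881309
  V(1,+1) = exp(-r*dt) * [p_u*0.000000 + p_m*0.618473 + p_d*4.471669] = 1.133115
  V(0,+0) = exp(-r*dt) * [p_u*1.133115 + p_m*4.881309 + p_d*11.044481] = 5.119494

Answer: Price = V(0,0) = 5.1195


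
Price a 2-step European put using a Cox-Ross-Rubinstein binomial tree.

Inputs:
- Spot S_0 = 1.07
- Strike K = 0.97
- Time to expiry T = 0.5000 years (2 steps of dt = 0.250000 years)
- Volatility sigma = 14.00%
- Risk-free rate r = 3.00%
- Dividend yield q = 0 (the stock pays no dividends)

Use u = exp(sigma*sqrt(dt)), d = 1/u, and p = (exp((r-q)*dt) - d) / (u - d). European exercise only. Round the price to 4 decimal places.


Answer: Price = V(0,0) = 0.0084

Derivation:
dt = T/N = 0.250000
u = exp(sigma*sqrt(dt)) = 1.072508; d = 1/u = 0.932394
p = (exp((r-q)*dt) - d) / (u - d) = 0.536236
Discount per step: exp(-r*dt) = 0.992528
Stock lattice S(k, i) with i counting down-moves:
  k=0: S(0,0) = 1.0700
  k=1: S(1,0) = 1.1476; S(1,1) = 0.9977
  k=2: S(2,0) = 1.2308; S(2,1) = 1.0700; S(2,2) = 0.9302
Terminal payoffs V(N, i) = max(K - S_T, 0):
  V(2,0) = 0.000000; V(2,1) = 0.000000; V(2,2) = 0.039787
Backward induction: V(k, i) = exp(-r*dt) * [p * V(k+1, i) + (1-p) * V(k+1, i+1)].
  V(1,0) = exp(-r*dt) * [p*0.000000 + (1-p)*0.000000] = 0.000000
  V(1,1) = exp(-r*dt) * [p*0.000000 + (1-p)*0.039787] = 0.018314
  V(0,0) = exp(-r*dt) * [p*0.000000 + (1-p)*0.018314] = 0.008430


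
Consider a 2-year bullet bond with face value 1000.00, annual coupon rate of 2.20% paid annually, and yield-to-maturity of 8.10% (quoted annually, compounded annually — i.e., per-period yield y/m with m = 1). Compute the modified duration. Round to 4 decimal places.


Coupon per period c = face * coupon_rate / m = 22.000000
Periods per year m = 1; per-period yield y/m = 0.081000
Number of cashflows N = 2
Cashflows (t years, CF_t, discount factor 1/(1+y/m)^(m*t), PV):
  t = 1.0000: CF_t = 22.000000, DF = 0.925069, PV = 20.351526
  t = 2.0000: CF_t = 1022.000000, DF = 0.855753, PV = 874.579932
Price P = sum_t PV_t = 894.931458
First compute Macaulay numerator sum_t t * PV_t:
  t * PV_t at t = 1.0000: 20.351526
  t * PV_t at t = 2.0000: 1749.159864
Macaulay duration D = 1769.511391 / 894.931458 = 1.977259
Modified duration = D / (1 + y/m) = 1.977259 / (1 + 0.081000) = 1.829102

Answer: Modified duration = 1.8291


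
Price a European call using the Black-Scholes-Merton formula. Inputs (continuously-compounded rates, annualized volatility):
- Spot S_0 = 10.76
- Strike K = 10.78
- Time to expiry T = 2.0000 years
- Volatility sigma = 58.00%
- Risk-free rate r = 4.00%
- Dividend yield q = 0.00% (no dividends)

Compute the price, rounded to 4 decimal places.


Answer: Price = 3.7145

Derivation:
d1 = (ln(S/K) + (r - q + 0.5*sigma^2) * T) / (sigma * sqrt(T)) = 0.50538993
d2 = d1 - sigma * sqrt(T) = -0.31485394
exp(-rT) = 0.92311635; exp(-qT) = 1.00000000
C = S_0 * exp(-qT) * N(d1) - K * exp(-rT) * N(d2)
N(d1) = 0.69335750; N(d2) = 0.37643628
C = 10.7600 * 1.00000000 * 0.69335750 - 10.7800 * 0.92311635 * 0.37643628 = 3.7145


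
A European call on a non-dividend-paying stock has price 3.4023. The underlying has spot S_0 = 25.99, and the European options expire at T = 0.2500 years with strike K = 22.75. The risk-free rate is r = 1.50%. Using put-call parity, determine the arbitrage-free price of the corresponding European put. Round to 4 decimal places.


Answer: Put price = 0.0771

Derivation:
Put-call parity: C - P = S_0 * exp(-qT) - K * exp(-rT).
S_0 * exp(-qT) = 25.9900 * 1.00000000 = 25.99000000
K * exp(-rT) = 22.7500 * 0.99625702 = 22.66484726
P = C - S*exp(-qT) + K*exp(-rT)
P = 3.4023 - 25.99000000 + 22.66484726 = 0.0771


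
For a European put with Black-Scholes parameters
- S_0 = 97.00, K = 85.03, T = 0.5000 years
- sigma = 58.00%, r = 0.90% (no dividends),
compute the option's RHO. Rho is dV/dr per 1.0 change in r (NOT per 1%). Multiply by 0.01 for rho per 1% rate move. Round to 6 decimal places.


d1 = 0.5371740093; d2 = 0.1270520762
phi(d1) = 0.3453432285; exp(-qT) = 1.0000000000; exp(-rT) = 0.9955101098
N(-d2) = 0.4494495908
Rho = -K*T*exp(-rT)*N(-d2) = -85.0300 * 0.5000 * 0.9955101098 * 0.4494495908 = -19.022555

Answer: Rho = -19.022555


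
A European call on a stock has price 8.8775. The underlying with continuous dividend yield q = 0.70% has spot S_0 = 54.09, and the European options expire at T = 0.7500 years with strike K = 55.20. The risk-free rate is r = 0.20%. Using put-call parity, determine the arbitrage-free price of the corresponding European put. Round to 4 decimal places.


Answer: Put price = 10.1880

Derivation:
Put-call parity: C - P = S_0 * exp(-qT) - K * exp(-rT).
S_0 * exp(-qT) = 54.0900 * 0.99476376 = 53.80677163
K * exp(-rT) = 55.2000 * 0.99850112 = 55.11726207
P = C - S*exp(-qT) + K*exp(-rT)
P = 8.8775 - 53.80677163 + 55.11726207 = 10.1880


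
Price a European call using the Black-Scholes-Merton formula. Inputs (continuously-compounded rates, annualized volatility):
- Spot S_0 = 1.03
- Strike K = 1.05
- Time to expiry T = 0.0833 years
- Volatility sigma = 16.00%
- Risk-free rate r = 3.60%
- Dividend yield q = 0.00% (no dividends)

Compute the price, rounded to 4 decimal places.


d1 = (ln(S/K) + (r - q + 0.5*sigma^2) * T) / (sigma * sqrt(T)) = -0.32842619
d2 = d1 - sigma * sqrt(T) = -0.37460498
exp(-rT) = 0.99700569; exp(-qT) = 1.00000000
C = S_0 * exp(-qT) * N(d1) - K * exp(-rT) * N(d2)
N(d1) = 0.37129472; N(d2) = 0.35397714
C = 1.0300 * 1.00000000 * 0.37129472 - 1.0500 * 0.99700569 * 0.35397714 = 0.0119

Answer: Price = 0.0119


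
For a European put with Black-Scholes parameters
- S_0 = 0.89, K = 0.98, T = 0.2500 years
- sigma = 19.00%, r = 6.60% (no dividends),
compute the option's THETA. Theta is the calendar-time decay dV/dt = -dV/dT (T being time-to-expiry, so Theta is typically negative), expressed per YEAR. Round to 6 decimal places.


Answer: Theta = 0.002437

Derivation:
d1 = -0.7928274625; d2 = -0.8878274625
phi(d1) = 0.2913510953; exp(-qT) = 1.0000000000; exp(-rT) = 0.9836353794
Theta = -S*exp(-qT)*phi(d1)*sigma/(2*sqrt(T)) + r*K*exp(-rT)*N(-d2) - q*S*exp(-qT)*N(-d1)
N(-d1) = 0.7860608231; N(-d2) = 0.8126832159; sqrt(T) = 0.5000000000
Term 1 = -0.8900 * 1.0000000000 * 0.2913510953 * 0.1900 / (2 * 0.5000000000) = -0.0492674702
Term 2 = 0.0660 * 0.9800 * 0.9836353794 * 0.8126832159 = 0.0517041548
Term 3 = 0 (no dividend yield, q = 0)
Theta = -0.0492674702 + (0.0517041548) + (0.0000000000) = 0.002437


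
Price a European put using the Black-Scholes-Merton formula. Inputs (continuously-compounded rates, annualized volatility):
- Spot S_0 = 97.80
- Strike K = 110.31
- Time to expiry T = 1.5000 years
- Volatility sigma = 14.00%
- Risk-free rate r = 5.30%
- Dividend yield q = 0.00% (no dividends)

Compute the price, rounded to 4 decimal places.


d1 = (ln(S/K) + (r - q + 0.5*sigma^2) * T) / (sigma * sqrt(T)) = -0.15262658
d2 = d1 - sigma * sqrt(T) = -0.32409086
exp(-rT) = 0.92357802; exp(-qT) = 1.00000000
P = K * exp(-rT) * N(-d2) - S_0 * exp(-qT) * N(-d1)
N(-d1) = 0.56065362; N(-d2) = 0.62706538
P = 110.3100 * 0.92357802 * 0.62706538 - 97.8000 * 1.00000000 * 0.56065362 = 9.0534

Answer: Price = 9.0534


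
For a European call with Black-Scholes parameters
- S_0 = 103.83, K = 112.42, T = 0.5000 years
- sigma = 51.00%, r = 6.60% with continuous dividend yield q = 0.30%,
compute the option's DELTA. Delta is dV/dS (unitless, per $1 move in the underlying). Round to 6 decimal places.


Answer: Delta = 0.518064

Derivation:
d1 = 0.0472460709; d2 = -0.3133783875
phi(d1) = 0.3984972711; exp(-qT) = 0.9985011244; exp(-rT) = 0.9675385596
N(d1) = 0.5188414454
Delta = exp(-qT) * N(d1) = 0.9985011244 * 0.5188414454 = 0.518064


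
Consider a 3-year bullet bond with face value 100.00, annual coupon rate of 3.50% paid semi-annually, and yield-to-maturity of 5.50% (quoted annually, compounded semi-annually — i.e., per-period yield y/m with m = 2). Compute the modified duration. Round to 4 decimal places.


Coupon per period c = face * coupon_rate / m = 1.750000
Periods per year m = 2; per-period yield y/m = 0.027500
Number of cashflows N = 6
Cashflows (t years, CF_t, discount factor 1/(1+y/m)^(m*t), PV):
  t = 0.5000: CF_t = 1.750000, DF = 0.973236, PV = 1.703163
  t = 1.0000: CF_t = 1.750000, DF = 0.947188, PV = 1.657580
  t = 1.5000: CF_t = 1.750000, DF = 0.921838, PV = 1.613216
  t = 2.0000: CF_t = 1.750000, DF = 0.897166, PV = 1.570040
  t = 2.5000: CF_t = 1.750000, DF = 0.873154, PV = 1.528019
  t = 3.0000: CF_t = 101.750000, DF = 0.849785, PV = 86.465615
Price P = sum_t PV_t = 94.537633
First compute Macaulay numerator sum_t t * PV_t:
  t * PV_t at t = 0.5000: 0.851582
  t * PV_t at t = 1.0000: 1.657580
  t * PV_t at t = 1.5000: 2.419824
  t * PV_t at t = 2.0000: 3.140080
  t * PV_t at t = 2.5000: 3.820049
  t * PV_t at t = 3.0000: 259.396845
Macaulay duration D = 271.285959 / 94.537633 = 2.869608
Modified duration = D / (1 + y/m) = 2.869608 / (1 + 0.027500) = 2.792806

Answer: Modified duration = 2.7928


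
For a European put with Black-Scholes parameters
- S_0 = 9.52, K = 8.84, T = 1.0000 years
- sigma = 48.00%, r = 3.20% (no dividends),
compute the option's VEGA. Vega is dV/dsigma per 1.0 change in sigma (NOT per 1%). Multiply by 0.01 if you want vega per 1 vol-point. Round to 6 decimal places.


d1 = 0.4610582753; d2 = -0.0189417247
phi(d1) = 0.3587154225; exp(-qT) = 1.0000000000; exp(-rT) = 0.9685065821
Vega = S * exp(-qT) * phi(d1) * sqrt(T) = 9.5200 * 1.0000000000 * 0.3587154225 * 1.0000000000 = 3.414971

Answer: Vega = 3.414971


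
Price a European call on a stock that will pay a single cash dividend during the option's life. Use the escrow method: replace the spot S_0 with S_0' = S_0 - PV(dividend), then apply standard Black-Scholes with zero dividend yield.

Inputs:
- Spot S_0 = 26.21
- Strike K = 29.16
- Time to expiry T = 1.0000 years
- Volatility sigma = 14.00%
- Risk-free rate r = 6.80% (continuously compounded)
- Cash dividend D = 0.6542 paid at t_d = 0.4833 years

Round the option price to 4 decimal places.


PV(D) = D * exp(-r * t_d) = 0.6542 * 0.96766977 = 0.63304956
S_0' = S_0 - PV(D) = 26.2100 - 0.63304956 = 25.57695044
d1 = (ln(S_0'/K) + (r + sigma^2/2)*T) / (sigma*sqrt(T)) = -0.38075953
d2 = d1 - sigma*sqrt(T) = -0.52075953
exp(-rT) = 0.93426047
N(d1) = 0.35169084; N(d2) = 0.30126715
C = S_0' * N(d1) - K * exp(-rT) * N(d2) = 25.57695044 * 0.35169084 - 29.1600 * 0.93426047 * 0.30126715 = 0.7877

Answer: Price = 0.7877


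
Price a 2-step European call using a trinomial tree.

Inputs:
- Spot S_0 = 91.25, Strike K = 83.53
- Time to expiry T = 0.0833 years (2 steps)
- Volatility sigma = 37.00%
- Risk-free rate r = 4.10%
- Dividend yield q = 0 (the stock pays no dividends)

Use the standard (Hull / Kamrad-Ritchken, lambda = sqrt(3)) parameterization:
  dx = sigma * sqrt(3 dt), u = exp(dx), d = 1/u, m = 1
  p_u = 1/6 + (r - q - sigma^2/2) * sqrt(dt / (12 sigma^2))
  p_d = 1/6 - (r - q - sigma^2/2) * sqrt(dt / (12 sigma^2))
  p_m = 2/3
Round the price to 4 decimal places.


dt = T/N = 0.041650; dx = sigma*sqrt(3*dt) = 0.130789
u = exp(dx) = 1.139727; d = 1/u = 0.877403
p_u = 0.162296, p_m = 0.666667, p_d = 0.171037
Discount per step: exp(-r*dt) = 0.998294
Stock lattice S(k, j) with j the centered position index:
  k=0: S(0,+0) = 91.2500
  k=1: S(1,-1) = 80.0630; S(1,+0) = 91.2500; S(1,+1) = 104.0001
  k=2: S(2,-2) = 70.2476; S(2,-1) = 80.0630; S(2,+0) = 91.2500; S(2,+1) = 104.0001; S(2,+2) = 118.5317
Terminal payoffs V(N, j) = max(S_T - K, 0):
  V(2,-2) = 0.000000; V(2,-1) = 0.000000; V(2,+0) = 7.720000; V(2,+1) = 20.470071; V(2,+2) = 35.001669
Backward induction: V(k, j) = exp(-r*dt) * [p_u * V(k+1, j+1) + p_m * V(k+1, j) + p_d * V(k+1, j-1)]
  V(1,-1) = exp(-r*dt) * [p_u*7.720000 + p_m*0.000000 + p_d*0.000000] = 1.250787
  V(1,+0) = exp(-r*dt) * [p_u*20.470071 + p_m*7.720000 + p_d*0.000000] = 8.454426
  V(1,+1) = exp(-r*dt) * [p_u*35.001669 + p_m*20.470071 + p_d*7.720000] = 20.612521
  V(0,+0) = exp(-r*dt) * [p_u*20.612521 + p_m*8.454426 + p_d*1.250787] = 9.179854

Answer: Price = V(0,0) = 9.1799


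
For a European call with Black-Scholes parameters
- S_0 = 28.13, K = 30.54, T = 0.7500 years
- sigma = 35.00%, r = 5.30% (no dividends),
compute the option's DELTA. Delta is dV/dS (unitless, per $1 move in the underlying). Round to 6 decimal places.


d1 = 0.0115035316; d2 = -0.2916053597
phi(d1) = 0.3989158850; exp(-qT) = 1.0000000000; exp(-rT) = 0.9610296665
N(d1) = 0.5045891439
Delta = exp(-qT) * N(d1) = 1.0000000000 * 0.5045891439 = 0.504589

Answer: Delta = 0.504589


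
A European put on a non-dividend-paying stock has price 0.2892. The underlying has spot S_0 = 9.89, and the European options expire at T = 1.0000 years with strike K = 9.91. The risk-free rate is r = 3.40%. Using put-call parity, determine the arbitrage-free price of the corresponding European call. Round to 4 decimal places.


Answer: Call price = 0.6005

Derivation:
Put-call parity: C - P = S_0 * exp(-qT) - K * exp(-rT).
S_0 * exp(-qT) = 9.8900 * 1.00000000 = 9.89000000
K * exp(-rT) = 9.9100 * 0.96657150 = 9.57872361
C = P + S*exp(-qT) - K*exp(-rT)
C = 0.2892 + 9.89000000 - 9.57872361 = 0.6005


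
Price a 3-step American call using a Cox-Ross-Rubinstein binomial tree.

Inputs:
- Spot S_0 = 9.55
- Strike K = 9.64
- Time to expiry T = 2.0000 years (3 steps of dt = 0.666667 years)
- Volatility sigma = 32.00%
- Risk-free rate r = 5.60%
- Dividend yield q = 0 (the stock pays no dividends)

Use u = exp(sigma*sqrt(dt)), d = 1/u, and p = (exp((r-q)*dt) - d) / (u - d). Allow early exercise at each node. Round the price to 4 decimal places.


dt = T/N = 0.666667
u = exp(sigma*sqrt(dt)) = 1.298590; d = 1/u = 0.770066
p = (exp((r-q)*dt) - d) / (u - d) = 0.507021
Discount per step: exp(-r*dt) = 0.963355
Stock lattice S(k, i) with i counting down-moves:
  k=0: S(0,0) = 9.5500
  k=1: S(1,0) = 12.4015; S(1,1) = 7.3541
  k=2: S(2,0) = 16.1045; S(2,1) = 9.5500; S(2,2) = 5.6632
  k=3: S(3,0) = 20.9131; S(3,1) = 12.4015; S(3,2) = 7.3541; S(3,3) = 4.3610
Terminal payoffs V(N, i) = max(S_T - K, 0):
  V(3,0) = 11.273144; V(3,1) = 2.761533; V(3,2) = 0.000000; V(3,3) = 0.000000
Backward induction: V(k, i) = exp(-r*dt) * [p * V(k+1, i) + (1-p) * V(k+1, i+1)]; then take max(V_cont, immediate exercise) for American.
  V(2,0) = exp(-r*dt) * [p*11.273144 + (1-p)*2.761533] = 6.817762; exercise = 6.464504; V(2,0) = max -> 6.817762
  V(2,1) = exp(-r*dt) * [p*2.761533 + (1-p)*0.000000] = 1.348848; exercise = 0.000000; V(2,1) = max -> 1.348848
  V(2,2) = exp(-r*dt) * [p*0.000000 + (1-p)*0.000000] = 0.000000; exercise = 0.000000; V(2,2) = max -> 0.000000
  V(1,0) = exp(-r*dt) * [p*6.817762 + (1-p)*1.348848] = 3.970665; exercise = 2.761533; V(1,0) = max -> 3.970665
  V(1,1) = exp(-r*dt) * [p*1.348848 + (1-p)*0.000000] = 0.658833; exercise = 0.000000; V(1,1) = max -> 0.658833
  V(0,0) = exp(-r*dt) * [p*3.970665 + (1-p)*0.658833] = 2.252327; exercise = 0.000000; V(0,0) = max -> 2.252327

Answer: Price = V(0,0) = 2.2523


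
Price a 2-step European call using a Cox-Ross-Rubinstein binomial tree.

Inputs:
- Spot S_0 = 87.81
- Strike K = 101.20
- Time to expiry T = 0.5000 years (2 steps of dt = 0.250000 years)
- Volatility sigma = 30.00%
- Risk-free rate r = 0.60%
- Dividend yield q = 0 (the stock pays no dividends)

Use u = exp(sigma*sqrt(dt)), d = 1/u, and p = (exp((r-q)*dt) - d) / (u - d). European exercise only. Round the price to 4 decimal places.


Answer: Price = V(0,0) = 3.7774

Derivation:
dt = T/N = 0.250000
u = exp(sigma*sqrt(dt)) = 1.161834; d = 1/u = 0.860708
p = (exp((r-q)*dt) - d) / (u - d) = 0.467555
Discount per step: exp(-r*dt) = 0.998501
Stock lattice S(k, i) with i counting down-moves:
  k=0: S(0,0) = 87.8100
  k=1: S(1,0) = 102.0207; S(1,1) = 75.5788
  k=2: S(2,0) = 118.5311; S(2,1) = 87.8100; S(2,2) = 65.0512
Terminal payoffs V(N, i) = max(S_T - K, 0):
  V(2,0) = 17.331102; V(2,1) = 0.000000; V(2,2) = 0.000000
Backward induction: V(k, i) = exp(-r*dt) * [p * V(k+1, i) + (1-p) * V(k+1, i+1)].
  V(1,0) = exp(-r*dt) * [p*17.331102 + (1-p)*0.000000] = 8.091101
  V(1,1) = exp(-r*dt) * [p*0.000000 + (1-p)*0.000000] = 0.000000
  V(0,0) = exp(-r*dt) * [p*8.091101 + (1-p)*0.000000] = 3.777366


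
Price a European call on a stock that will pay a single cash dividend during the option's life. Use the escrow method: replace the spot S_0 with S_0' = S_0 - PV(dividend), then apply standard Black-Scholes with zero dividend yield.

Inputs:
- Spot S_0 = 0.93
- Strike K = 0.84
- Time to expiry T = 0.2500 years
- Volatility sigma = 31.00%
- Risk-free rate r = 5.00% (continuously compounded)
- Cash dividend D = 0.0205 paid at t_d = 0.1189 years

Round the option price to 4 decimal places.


PV(D) = D * exp(-r * t_d) = 0.0205 * 0.99407264 = 0.02037849
S_0' = S_0 - PV(D) = 0.9300 - 0.02037849 = 0.90962151
d1 = (ln(S_0'/K) + (r + sigma^2/2)*T) / (sigma*sqrt(T)) = 0.67186580
d2 = d1 - sigma*sqrt(T) = 0.51686580
exp(-rT) = 0.98757780
N(d1) = 0.74916543; N(d2) = 0.69737508
C = S_0' * N(d1) - K * exp(-rT) * N(d2) = 0.90962151 * 0.74916543 - 0.8400 * 0.98757780 * 0.69737508 = 0.1029

Answer: Price = 0.1029


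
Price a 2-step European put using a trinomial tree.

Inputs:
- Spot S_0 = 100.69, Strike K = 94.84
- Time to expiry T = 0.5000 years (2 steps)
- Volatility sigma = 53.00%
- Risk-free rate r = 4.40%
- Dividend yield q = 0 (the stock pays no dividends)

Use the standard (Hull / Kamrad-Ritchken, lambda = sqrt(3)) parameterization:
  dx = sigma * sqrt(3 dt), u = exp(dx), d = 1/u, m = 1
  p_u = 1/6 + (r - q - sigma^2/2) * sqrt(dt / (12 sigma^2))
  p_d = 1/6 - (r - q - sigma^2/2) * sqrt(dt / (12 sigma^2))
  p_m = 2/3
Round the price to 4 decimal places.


Answer: Price = V(0,0) = 9.8438

Derivation:
dt = T/N = 0.250000; dx = sigma*sqrt(3*dt) = 0.458993
u = exp(dx) = 1.582480; d = 1/u = 0.631919
p_u = 0.140400, p_m = 0.666667, p_d = 0.192933
Discount per step: exp(-r*dt) = 0.989060
Stock lattice S(k, j) with j the centered position index:
  k=0: S(0,+0) = 100.6900
  k=1: S(1,-1) = 63.6280; S(1,+0) = 100.6900; S(1,+1) = 159.3399
  k=2: S(2,-2) = 40.2077; S(2,-1) = 63.6280; S(2,+0) = 100.6900; S(2,+1) = 159.3399; S(2,+2) = 252.1523
Terminal payoffs V(N, j) = max(K - S_T, 0):
  V(2,-2) = 54.632258; V(2,-1) = 31.212038; V(2,+0) = 0.000000; V(2,+1) = 0.000000; V(2,+2) = 0.000000
Backward induction: V(k, j) = exp(-r*dt) * [p_u * V(k+1, j+1) + p_m * V(k+1, j) + p_d * V(k+1, j-1)]
  V(1,-1) = exp(-r*dt) * [p_u*0.000000 + p_m*31.212038 + p_d*54.632258] = 31.005469
  V(1,+0) = exp(-r*dt) * [p_u*0.000000 + p_m*0.000000 + p_d*31.212038] = 5.955967
  V(1,+1) = exp(-r*dt) * [p_u*0.000000 + p_m*0.000000 + p_d*0.000000] = 0.000000
  V(0,+0) = exp(-r*dt) * [p_u*0.000000 + p_m*5.955967 + p_d*31.005469] = 9.843755


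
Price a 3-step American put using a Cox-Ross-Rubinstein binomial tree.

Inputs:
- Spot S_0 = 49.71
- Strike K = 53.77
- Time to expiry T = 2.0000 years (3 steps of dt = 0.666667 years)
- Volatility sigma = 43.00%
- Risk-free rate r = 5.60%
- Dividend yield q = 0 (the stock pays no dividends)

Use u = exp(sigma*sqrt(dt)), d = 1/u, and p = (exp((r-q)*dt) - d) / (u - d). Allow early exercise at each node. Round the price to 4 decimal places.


Answer: Price = V(0,0) = 12.1662

Derivation:
dt = T/N = 0.666667
u = exp(sigma*sqrt(dt)) = 1.420620; d = 1/u = 0.703918
p = (exp((r-q)*dt) - d) / (u - d) = 0.466192
Discount per step: exp(-r*dt) = 0.963355
Stock lattice S(k, i) with i counting down-moves:
  k=0: S(0,0) = 49.7100
  k=1: S(1,0) = 70.6190; S(1,1) = 34.9918
  k=2: S(2,0) = 100.3228; S(2,1) = 49.7100; S(2,2) = 24.6313
  k=3: S(3,0) = 142.5206; S(3,1) = 70.6190; S(3,2) = 34.9918; S(3,3) = 17.3384
Terminal payoffs V(N, i) = max(K - S_T, 0):
  V(3,0) = 0.000000; V(3,1) = 0.000000; V(3,2) = 18.778241; V(3,3) = 36.431568
Backward induction: V(k, i) = exp(-r*dt) * [p * V(k+1, i) + (1-p) * V(k+1, i+1)]; then take max(V_cont, immediate exercise) for American.
  V(2,0) = exp(-r*dt) * [p*0.000000 + (1-p)*0.000000] = 0.000000; exercise = 0.000000; V(2,0) = max -> 0.000000
  V(2,1) = exp(-r*dt) * [p*0.000000 + (1-p)*18.778241] = 9.656641; exercise = 4.060000; V(2,1) = max -> 9.656641
  V(2,2) = exp(-r*dt) * [p*18.778241 + (1-p)*36.431568] = 27.168270; exercise = 29.138674; V(2,2) = max -> 29.138674
  V(1,0) = exp(-r*dt) * [p*0.000000 + (1-p)*9.656641] = 4.965892; exercise = 0.000000; V(1,0) = max -> 4.965892
  V(1,1) = exp(-r*dt) * [p*9.656641 + (1-p)*29.138674] = 19.321337; exercise = 18.778241; V(1,1) = max -> 19.321337
  V(0,0) = exp(-r*dt) * [p*4.965892 + (1-p)*19.321337] = 12.166152; exercise = 4.060000; V(0,0) = max -> 12.166152


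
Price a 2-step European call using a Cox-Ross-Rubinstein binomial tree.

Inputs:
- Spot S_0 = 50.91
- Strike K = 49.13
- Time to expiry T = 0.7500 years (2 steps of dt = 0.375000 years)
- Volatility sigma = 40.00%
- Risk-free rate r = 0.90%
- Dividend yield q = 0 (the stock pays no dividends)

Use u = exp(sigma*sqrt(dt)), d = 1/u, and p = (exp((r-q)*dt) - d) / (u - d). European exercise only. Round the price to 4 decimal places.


dt = T/N = 0.375000
u = exp(sigma*sqrt(dt)) = 1.277556; d = 1/u = 0.782744
p = (exp((r-q)*dt) - d) / (u - d) = 0.445899
Discount per step: exp(-r*dt) = 0.996631
Stock lattice S(k, i) with i counting down-moves:
  k=0: S(0,0) = 50.9100
  k=1: S(1,0) = 65.0404; S(1,1) = 39.8495
  k=2: S(2,0) = 83.0927; S(2,1) = 50.9100; S(2,2) = 31.1920
Terminal payoffs V(N, i) = max(S_T - K, 0):
  V(2,0) = 33.962739; V(2,1) = 1.780000; V(2,2) = 0.000000
Backward induction: V(k, i) = exp(-r*dt) * [p * V(k+1, i) + (1-p) * V(k+1, i+1)].
  V(1,0) = exp(-r*dt) * [p*33.962739 + (1-p)*1.780000] = 16.075916
  V(1,1) = exp(-r*dt) * [p*1.780000 + (1-p)*0.000000] = 0.791027
  V(0,0) = exp(-r*dt) * [p*16.075916 + (1-p)*0.791027] = 7.580921

Answer: Price = V(0,0) = 7.5809


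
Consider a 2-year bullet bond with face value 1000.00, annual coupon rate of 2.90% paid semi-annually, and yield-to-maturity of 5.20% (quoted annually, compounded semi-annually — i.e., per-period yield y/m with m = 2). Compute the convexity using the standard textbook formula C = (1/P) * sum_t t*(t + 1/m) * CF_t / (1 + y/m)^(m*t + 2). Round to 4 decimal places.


Coupon per period c = face * coupon_rate / m = 14.500000
Periods per year m = 2; per-period yield y/m = 0.026000
Number of cashflows N = 4
Cashflows (t years, CF_t, discount factor 1/(1+y/m)^(m*t), PV):
  t = 0.5000: CF_t = 14.500000, DF = 0.974659, PV = 14.132554
  t = 1.0000: CF_t = 14.500000, DF = 0.949960, PV = 13.774419
  t = 1.5000: CF_t = 14.500000, DF = 0.925887, PV = 13.425359
  t = 2.0000: CF_t = 1014.500000, DF = 0.902424, PV = 915.508979
Price P = sum_t PV_t = 956.841311
Convexity numerator sum_t t*(t + 1/m) * CF_t / (1+y/m)^(m*t + 2):
  t = 0.5000: term = 6.712680
  t = 1.0000: term = 19.627718
  t = 1.5000: term = 38.260660
  t = 2.0000: term = 4348.484146
Convexity = (1/P) * sum = 4413.085204 / 956.841311 = 4.612139

Answer: Convexity = 4.6121


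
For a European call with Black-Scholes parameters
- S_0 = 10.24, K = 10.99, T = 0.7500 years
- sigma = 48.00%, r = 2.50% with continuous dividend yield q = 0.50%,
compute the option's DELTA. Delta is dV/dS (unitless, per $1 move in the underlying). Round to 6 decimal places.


d1 = 0.0738908540; d2 = -0.3418013398
phi(d1) = 0.3978546814; exp(-qT) = 0.9962570225; exp(-rT) = 0.9814246877
N(d1) = 0.5294513833
Delta = exp(-qT) * N(d1) = 0.9962570225 * 0.5294513833 = 0.527470

Answer: Delta = 0.527470


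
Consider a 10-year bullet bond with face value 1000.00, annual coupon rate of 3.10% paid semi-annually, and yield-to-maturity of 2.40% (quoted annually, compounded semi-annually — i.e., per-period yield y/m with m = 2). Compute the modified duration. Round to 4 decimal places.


Coupon per period c = face * coupon_rate / m = 15.500000
Periods per year m = 2; per-period yield y/m = 0.012000
Number of cashflows N = 20
Cashflows (t years, CF_t, discount factor 1/(1+y/m)^(m*t), PV):
  t = 0.5000: CF_t = 15.500000, DF = 0.988142, PV = 15.316206
  t = 1.0000: CF_t = 15.500000, DF = 0.976425, PV = 15.134590
  t = 1.5000: CF_t = 15.500000, DF = 0.964847, PV = 14.955129
  t = 2.0000: CF_t = 15.500000, DF = 0.953406, PV = 14.777795
  t = 2.5000: CF_t = 15.500000, DF = 0.942101, PV = 14.602565
  t = 3.0000: CF_t = 15.500000, DF = 0.930930, PV = 14.429412
  t = 3.5000: CF_t = 15.500000, DF = 0.919891, PV = 14.258312
  t = 4.0000: CF_t = 15.500000, DF = 0.908983, PV = 14.089241
  t = 4.5000: CF_t = 15.500000, DF = 0.898205, PV = 13.922175
  t = 5.0000: CF_t = 15.500000, DF = 0.887554, PV = 13.757090
  t = 5.5000: CF_t = 15.500000, DF = 0.877030, PV = 13.593962
  t = 6.0000: CF_t = 15.500000, DF = 0.866630, PV = 13.432769
  t = 6.5000: CF_t = 15.500000, DF = 0.856354, PV = 13.273487
  t = 7.0000: CF_t = 15.500000, DF = 0.846200, PV = 13.116094
  t = 7.5000: CF_t = 15.500000, DF = 0.836166, PV = 12.960567
  t = 8.0000: CF_t = 15.500000, DF = 0.826251, PV = 12.806885
  t = 8.5000: CF_t = 15.500000, DF = 0.816453, PV = 12.655024
  t = 9.0000: CF_t = 15.500000, DF = 0.806772, PV = 12.504965
  t = 9.5000: CF_t = 15.500000, DF = 0.797205, PV = 12.356685
  t = 10.0000: CF_t = 1015.500000, DF = 0.787752, PV = 799.962590
Price P = sum_t PV_t = 1061.905542
First compute Macaulay numerator sum_t t * PV_t:
  t * PV_t at t = 0.5000: 7.658103
  t * PV_t at t = 1.0000: 15.134590
  t * PV_t at t = 1.5000: 22.432693
  t * PV_t at t = 2.0000: 29.555591
  t * PV_t at t = 2.5000: 36.506411
  t * PV_t at t = 3.0000: 43.288235
  t * PV_t at t = 3.5000: 49.904092
  t * PV_t at t = 4.0000: 56.356964
  t * PV_t at t = 4.5000: 62.649787
  t * PV_t at t = 5.0000: 68.785449
  t * PV_t at t = 5.5000: 74.766793
  t * PV_t at t = 6.0000: 80.596614
  t * PV_t at t = 6.5000: 86.277667
  t * PV_t at t = 7.0000: 91.812659
  t * PV_t at t = 7.5000: 97.204255
  t * PV_t at t = 8.0000: 102.455077
  t * PV_t at t = 8.5000: 107.567707
  t * PV_t at t = 9.0000: 112.544683
  t * PV_t at t = 9.5000: 117.388503
  t * PV_t at t = 10.0000: 7999.625897
Macaulay duration D = 9262.511770 / 1061.905542 = 8.722538
Modified duration = D / (1 + y/m) = 8.722538 / (1 + 0.012000) = 8.619109

Answer: Modified duration = 8.6191


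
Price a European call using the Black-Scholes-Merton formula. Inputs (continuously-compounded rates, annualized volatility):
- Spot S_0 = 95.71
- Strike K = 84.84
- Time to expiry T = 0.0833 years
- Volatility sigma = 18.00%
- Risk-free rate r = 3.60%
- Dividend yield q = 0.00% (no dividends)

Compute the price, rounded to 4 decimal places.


d1 = (ln(S/K) + (r - q + 0.5*sigma^2) * T) / (sigma * sqrt(T)) = 2.40425789
d2 = d1 - sigma * sqrt(T) = 2.35230676
exp(-rT) = 0.99700569; exp(-qT) = 1.00000000
C = S_0 * exp(-qT) * N(d1) - K * exp(-rT) * N(d2)
N(d1) = 0.99189733; N(d2) = 0.99067131
C = 95.7100 * 1.00000000 * 0.99189733 - 84.8400 * 0.99700569 * 0.99067131 = 11.1376

Answer: Price = 11.1376


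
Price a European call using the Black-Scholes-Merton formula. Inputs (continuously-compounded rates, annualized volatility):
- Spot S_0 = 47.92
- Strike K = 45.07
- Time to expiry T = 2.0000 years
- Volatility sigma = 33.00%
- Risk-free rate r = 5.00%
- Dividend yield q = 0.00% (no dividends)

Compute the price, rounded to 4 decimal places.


Answer: Price = 12.2265

Derivation:
d1 = (ln(S/K) + (r - q + 0.5*sigma^2) * T) / (sigma * sqrt(T)) = 0.57900500
d2 = d1 - sigma * sqrt(T) = 0.11231452
exp(-rT) = 0.90483742; exp(-qT) = 1.00000000
C = S_0 * exp(-qT) * N(d1) - K * exp(-rT) * N(d2)
N(d1) = 0.71870710; N(d2) = 0.54471299
C = 47.9200 * 1.00000000 * 0.71870710 - 45.0700 * 0.90483742 * 0.54471299 = 12.2265


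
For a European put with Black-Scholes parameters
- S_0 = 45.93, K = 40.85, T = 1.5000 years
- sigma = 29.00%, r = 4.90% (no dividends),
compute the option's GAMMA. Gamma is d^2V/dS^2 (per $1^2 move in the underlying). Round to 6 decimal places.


Answer: Gamma = 0.018945

Derivation:
d1 = 0.7145377727; d2 = 0.3593617600
phi(d1) = 0.3090597523; exp(-qT) = 1.0000000000; exp(-rT) = 0.9291361458
Gamma = exp(-qT) * phi(d1) / (S * sigma * sqrt(T)) = 1.0000000000 * 0.3090597523 / (45.9300 * 0.2900 * 1.2247448714) = 0.018945


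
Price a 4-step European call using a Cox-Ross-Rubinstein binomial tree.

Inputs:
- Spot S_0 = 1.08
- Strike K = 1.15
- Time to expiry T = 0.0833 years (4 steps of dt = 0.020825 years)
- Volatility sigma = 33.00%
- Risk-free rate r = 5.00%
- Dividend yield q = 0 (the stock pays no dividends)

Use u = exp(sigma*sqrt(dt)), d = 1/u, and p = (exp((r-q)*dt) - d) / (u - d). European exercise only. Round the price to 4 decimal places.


dt = T/N = 0.020825
u = exp(sigma*sqrt(dt)) = 1.048774; d = 1/u = 0.953494
p = (exp((r-q)*dt) - d) / (u - d) = 0.499031
Discount per step: exp(-r*dt) = 0.998959
Stock lattice S(k, i) with i counting down-moves:
  k=0: S(0,0) = 1.0800
  k=1: S(1,0) = 1.1327; S(1,1) = 1.0298
  k=2: S(2,0) = 1.1879; S(2,1) = 1.0800; S(2,2) = 0.9819
  k=3: S(3,0) = 1.2459; S(3,1) = 1.1327; S(3,2) = 1.0298; S(3,3) = 0.9362
  k=4: S(4,0) = 1.3066; S(4,1) = 1.1879; S(4,2) = 1.0800; S(4,3) = 0.9819; S(4,4) = 0.8927
Terminal payoffs V(N, i) = max(S_T - K, 0):
  V(4,0) = 0.156626; V(4,1) = 0.037921; V(4,2) = 0.000000; V(4,3) = 0.000000; V(4,4) = 0.000000
Backward induction: V(k, i) = exp(-r*dt) * [p * V(k+1, i) + (1-p) * V(k+1, i+1)].
  V(3,0) = exp(-r*dt) * [p*0.156626 + (1-p)*0.037921] = 0.097058
  V(3,1) = exp(-r*dt) * [p*0.037921 + (1-p)*0.000000] = 0.018904
  V(3,2) = exp(-r*dt) * [p*0.000000 + (1-p)*0.000000] = 0.000000
  V(3,3) = exp(-r*dt) * [p*0.000000 + (1-p)*0.000000] = 0.000000
  V(2,0) = exp(-r*dt) * [p*0.097058 + (1-p)*0.018904] = 0.057845
  V(2,1) = exp(-r*dt) * [p*0.018904 + (1-p)*0.000000] = 0.009424
  V(2,2) = exp(-r*dt) * [p*0.000000 + (1-p)*0.000000] = 0.000000
  V(1,0) = exp(-r*dt) * [p*0.057845 + (1-p)*0.009424] = 0.033552
  V(1,1) = exp(-r*dt) * [p*0.009424 + (1-p)*0.000000] = 0.004698
  V(0,0) = exp(-r*dt) * [p*0.033552 + (1-p)*0.004698] = 0.019077

Answer: Price = V(0,0) = 0.0191


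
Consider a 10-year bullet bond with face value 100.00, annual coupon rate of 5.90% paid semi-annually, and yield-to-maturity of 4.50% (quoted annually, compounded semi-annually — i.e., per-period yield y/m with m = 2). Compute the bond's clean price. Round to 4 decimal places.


Coupon per period c = face * coupon_rate / m = 2.950000
Periods per year m = 2; per-period yield y/m = 0.022500
Number of cashflows N = 20
Cashflows (t years, CF_t, discount factor 1/(1+y/m)^(m*t), PV):
  t = 0.5000: CF_t = 2.950000, DF = 0.977995, PV = 2.885086
  t = 1.0000: CF_t = 2.950000, DF = 0.956474, PV = 2.821600
  t = 1.5000: CF_t = 2.950000, DF = 0.935427, PV = 2.759511
  t = 2.0000: CF_t = 2.950000, DF = 0.914843, PV = 2.698788
  t = 2.5000: CF_t = 2.950000, DF = 0.894712, PV = 2.639401
  t = 3.0000: CF_t = 2.950000, DF = 0.875024, PV = 2.581322
  t = 3.5000: CF_t = 2.950000, DF = 0.855769, PV = 2.524520
  t = 4.0000: CF_t = 2.950000, DF = 0.836938, PV = 2.468968
  t = 4.5000: CF_t = 2.950000, DF = 0.818522, PV = 2.414639
  t = 5.0000: CF_t = 2.950000, DF = 0.800510, PV = 2.361505
  t = 5.5000: CF_t = 2.950000, DF = 0.782895, PV = 2.309540
  t = 6.0000: CF_t = 2.950000, DF = 0.765667, PV = 2.258719
  t = 6.5000: CF_t = 2.950000, DF = 0.748819, PV = 2.209016
  t = 7.0000: CF_t = 2.950000, DF = 0.732341, PV = 2.160407
  t = 7.5000: CF_t = 2.950000, DF = 0.716226, PV = 2.112868
  t = 8.0000: CF_t = 2.950000, DF = 0.700466, PV = 2.066374
  t = 8.5000: CF_t = 2.950000, DF = 0.685052, PV = 2.020904
  t = 9.0000: CF_t = 2.950000, DF = 0.669978, PV = 1.976434
  t = 9.5000: CF_t = 2.950000, DF = 0.655235, PV = 1.932943
  t = 10.0000: CF_t = 102.950000, DF = 0.640816, PV = 65.972056
Price P = sum_t PV_t = 111.174599

Answer: Price = 111.1746


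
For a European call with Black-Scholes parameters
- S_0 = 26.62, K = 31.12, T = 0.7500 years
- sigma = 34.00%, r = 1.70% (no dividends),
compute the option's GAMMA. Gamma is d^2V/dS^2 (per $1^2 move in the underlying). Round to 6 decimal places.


d1 = -0.3399162831; d2 = -0.6343649204
phi(d1) = 0.3765478783; exp(-qT) = 1.0000000000; exp(-rT) = 0.9873309369
Gamma = exp(-qT) * phi(d1) / (S * sigma * sqrt(T)) = 1.0000000000 * 0.3765478783 / (26.6200 * 0.3400 * 0.8660254038) = 0.048040

Answer: Gamma = 0.048040


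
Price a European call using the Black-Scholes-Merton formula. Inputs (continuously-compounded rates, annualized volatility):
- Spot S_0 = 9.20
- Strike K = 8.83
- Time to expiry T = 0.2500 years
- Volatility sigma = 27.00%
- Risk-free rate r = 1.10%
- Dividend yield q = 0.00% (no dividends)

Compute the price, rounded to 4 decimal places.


Answer: Price = 0.7069

Derivation:
d1 = (ln(S/K) + (r - q + 0.5*sigma^2) * T) / (sigma * sqrt(T)) = 0.39193311
d2 = d1 - sigma * sqrt(T) = 0.25693311
exp(-rT) = 0.99725378; exp(-qT) = 1.00000000
C = S_0 * exp(-qT) * N(d1) - K * exp(-rT) * N(d2)
N(d1) = 0.65244618; N(d2) = 0.60138479
C = 9.2000 * 1.00000000 * 0.65244618 - 8.8300 * 0.99725378 * 0.60138479 = 0.7069


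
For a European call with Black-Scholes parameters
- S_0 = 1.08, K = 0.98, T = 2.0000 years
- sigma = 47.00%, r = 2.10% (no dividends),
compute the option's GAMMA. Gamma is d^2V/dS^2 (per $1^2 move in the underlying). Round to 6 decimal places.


Answer: Gamma = 0.479901

Derivation:
d1 = 0.5417096132; d2 = -0.1229707611
phi(d1) = 0.3444993120; exp(-qT) = 1.0000000000; exp(-rT) = 0.9588697806
Gamma = exp(-qT) * phi(d1) / (S * sigma * sqrt(T)) = 1.0000000000 * 0.3444993120 / (1.0800 * 0.4700 * 1.4142135624) = 0.479901


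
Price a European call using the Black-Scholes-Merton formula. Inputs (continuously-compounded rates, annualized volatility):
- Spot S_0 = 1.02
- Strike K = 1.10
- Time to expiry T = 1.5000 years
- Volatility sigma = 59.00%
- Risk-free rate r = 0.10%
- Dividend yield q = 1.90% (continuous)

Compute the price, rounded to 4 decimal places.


d1 = (ln(S/K) + (r - q + 0.5*sigma^2) * T) / (sigma * sqrt(T)) = 0.21944030
d2 = d1 - sigma * sqrt(T) = -0.50315917
exp(-rT) = 0.99850112; exp(-qT) = 0.97190229
C = S_0 * exp(-qT) * N(d1) - K * exp(-rT) * N(d2)
N(d1) = 0.58684646; N(d2) = 0.30742618
C = 1.0200 * 0.97190229 * 0.58684646 - 1.1000 * 0.99850112 * 0.30742618 = 0.2441

Answer: Price = 0.2441


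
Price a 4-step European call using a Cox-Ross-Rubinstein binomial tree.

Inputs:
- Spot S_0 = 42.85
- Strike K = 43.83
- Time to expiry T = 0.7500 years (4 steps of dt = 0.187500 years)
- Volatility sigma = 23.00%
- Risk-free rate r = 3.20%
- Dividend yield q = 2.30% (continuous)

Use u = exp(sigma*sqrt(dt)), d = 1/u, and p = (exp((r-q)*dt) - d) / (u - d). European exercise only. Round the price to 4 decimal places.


Answer: Price = V(0,0) = 2.9978

Derivation:
dt = T/N = 0.187500
u = exp(sigma*sqrt(dt)) = 1.104721; d = 1/u = 0.905206
p = (exp((r-q)*dt) - d) / (u - d) = 0.483587
Discount per step: exp(-r*dt) = 0.994018
Stock lattice S(k, i) with i counting down-moves:
  k=0: S(0,0) = 42.8500
  k=1: S(1,0) = 47.3373; S(1,1) = 38.7881
  k=2: S(2,0) = 52.2945; S(2,1) = 42.8500; S(2,2) = 35.1112
  k=3: S(3,0) = 57.7709; S(3,1) = 47.3373; S(3,2) = 38.7881; S(3,3) = 31.7829
  k=4: S(4,0) = 63.8207; S(4,1) = 52.2945; S(4,2) = 42.8500; S(4,3) = 35.1112; S(4,4) = 28.7700
Terminal payoffs V(N, i) = max(S_T - K, 0):
  V(4,0) = 19.990684; V(4,1) = 8.464515; V(4,2) = 0.000000; V(4,3) = 0.000000; V(4,4) = 0.000000
Backward induction: V(k, i) = exp(-r*dt) * [p * V(k+1, i) + (1-p) * V(k+1, i+1)].
  V(3,0) = exp(-r*dt) * [p*19.990684 + (1-p)*8.464515] = 13.954447
  V(3,1) = exp(-r*dt) * [p*8.464515 + (1-p)*0.000000] = 4.068847
  V(3,2) = exp(-r*dt) * [p*0.000000 + (1-p)*0.000000] = 0.000000
  V(3,3) = exp(-r*dt) * [p*0.000000 + (1-p)*0.000000] = 0.000000
  V(2,0) = exp(-r*dt) * [p*13.954447 + (1-p)*4.068847] = 8.796462
  V(2,1) = exp(-r*dt) * [p*4.068847 + (1-p)*0.000000] = 1.955873
  V(2,2) = exp(-r*dt) * [p*0.000000 + (1-p)*0.000000] = 0.000000
  V(1,0) = exp(-r*dt) * [p*8.796462 + (1-p)*1.955873] = 5.232407
  V(1,1) = exp(-r*dt) * [p*1.955873 + (1-p)*0.000000] = 0.940178
  V(0,0) = exp(-r*dt) * [p*5.232407 + (1-p)*0.940178] = 2.997805
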